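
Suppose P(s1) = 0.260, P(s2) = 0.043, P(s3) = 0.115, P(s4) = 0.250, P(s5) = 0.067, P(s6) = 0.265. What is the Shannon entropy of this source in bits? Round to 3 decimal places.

H = −Σ pᵢ log₂ pᵢ.
−0.260·log₂(0.260) = 0.5053
−0.043·log₂(0.043) = 0.1952
−0.115·log₂(0.115) = 0.3588
−0.250·log₂(0.250) = 0.5000
−0.067·log₂(0.067) = 0.2613
−0.265·log₂(0.265) = 0.5077
Sum ≈ 2.3283 → 2.328 bits.

2.328 bits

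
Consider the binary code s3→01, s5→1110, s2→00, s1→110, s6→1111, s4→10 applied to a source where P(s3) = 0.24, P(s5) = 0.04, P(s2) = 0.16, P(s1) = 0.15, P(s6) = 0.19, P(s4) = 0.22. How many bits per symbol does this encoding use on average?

2.61 bits/symbol

L̄ = Σ pᵢ·ℓᵢ = 0.24·2 + 0.04·4 + 0.16·2 + 0.15·3 + 0.19·4 + 0.22·2 = 2.61 bits/symbol.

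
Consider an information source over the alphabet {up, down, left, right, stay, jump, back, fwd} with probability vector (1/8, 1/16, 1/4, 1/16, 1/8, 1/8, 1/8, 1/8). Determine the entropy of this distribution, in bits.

Each probability is a power of 1/2, so log₂(1/p) is an integer.
H = Σ p·log₂(1/p) = 1/8·3 + 1/16·4 + 1/4·2 + 1/16·4 + 1/8·3 + 1/8·3 + 1/8·3 + 1/8·3 = 2.875 bits.

2.875 bits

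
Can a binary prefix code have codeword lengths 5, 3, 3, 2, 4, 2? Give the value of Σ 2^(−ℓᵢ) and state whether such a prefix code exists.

0.84375; yes

With common denominator 2^5 = 32: Σ 2^(−ℓᵢ) = 1/32 + 4/32 + 4/32 + 8/32 + 2/32 + 8/32 = 27/32 = 0.84375.
Kraft's inequality requires Σ ≤ 1; here Σ = 0.84375 ≤ 1, so such a prefix code exists.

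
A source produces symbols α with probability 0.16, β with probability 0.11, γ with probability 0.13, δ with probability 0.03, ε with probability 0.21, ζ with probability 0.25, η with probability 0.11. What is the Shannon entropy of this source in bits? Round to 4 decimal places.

2.6308 bits

H = −Σ pᵢ log₂ pᵢ.
−0.16·log₂(0.16) = 0.4230
−0.11·log₂(0.11) = 0.3503
−0.13·log₂(0.13) = 0.3826
−0.03·log₂(0.03) = 0.1518
−0.21·log₂(0.21) = 0.4728
−0.25·log₂(0.25) = 0.5000
−0.11·log₂(0.11) = 0.3503
Sum ≈ 2.6308 → 2.6308 bits.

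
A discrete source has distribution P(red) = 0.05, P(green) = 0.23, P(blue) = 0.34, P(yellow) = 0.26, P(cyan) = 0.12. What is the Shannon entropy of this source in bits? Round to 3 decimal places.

H = −Σ pᵢ log₂ pᵢ.
−0.05·log₂(0.05) = 0.2161
−0.23·log₂(0.23) = 0.4877
−0.34·log₂(0.34) = 0.5292
−0.26·log₂(0.26) = 0.5053
−0.12·log₂(0.12) = 0.3671
Sum ≈ 2.1053 → 2.105 bits.

2.105 bits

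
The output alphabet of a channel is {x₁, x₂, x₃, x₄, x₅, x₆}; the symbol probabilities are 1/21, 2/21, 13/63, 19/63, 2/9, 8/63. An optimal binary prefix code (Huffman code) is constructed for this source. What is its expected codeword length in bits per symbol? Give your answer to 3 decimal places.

Repeatedly combine the two least-probable nodes; the expected code length is the sum of the merged weights.
merge 1/21 + 2/21 → 1/7
merge 8/63 + 1/7 → 17/63
merge 13/63 + 2/9 → 3/7
merge 17/63 + 19/63 → 4/7
merge 3/7 + 4/7 → 1
L = 1/7 + 17/63 + 3/7 + 4/7 + 1 = 152/63 ≈ 2.413 bits/symbol.

2.413 bits/symbol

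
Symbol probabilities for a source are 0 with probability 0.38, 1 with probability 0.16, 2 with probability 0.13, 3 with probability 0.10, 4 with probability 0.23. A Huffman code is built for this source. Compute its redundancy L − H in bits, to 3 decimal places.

0.074 bits

Entropy H = −Σ p log₂ p ≈ 2.1560 bits.
Huffman merges: 1/10+13/100→23/100; 4/25+23/100→39/100; 23/100+19/50→61/100; 39/100+61/100→1. L = 223/100 ≈ 2.2300.
L − H = 2.2300 − 2.1560 = 0.074 bits.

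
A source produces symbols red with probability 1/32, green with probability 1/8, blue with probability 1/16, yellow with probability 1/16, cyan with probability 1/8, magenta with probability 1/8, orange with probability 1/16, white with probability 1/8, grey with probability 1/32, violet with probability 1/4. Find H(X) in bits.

Each probability is a power of 1/2, so log₂(1/p) is an integer.
H = Σ p·log₂(1/p) = 1/32·5 + 1/8·3 + 1/16·4 + 1/16·4 + 1/8·3 + 1/8·3 + 1/16·4 + 1/8·3 + 1/32·5 + 1/4·2 = 3.0625 bits.

3.0625 bits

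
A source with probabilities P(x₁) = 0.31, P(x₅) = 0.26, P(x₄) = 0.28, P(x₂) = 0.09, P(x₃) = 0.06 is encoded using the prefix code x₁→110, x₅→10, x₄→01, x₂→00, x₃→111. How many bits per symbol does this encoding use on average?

L̄ = Σ pᵢ·ℓᵢ = 0.31·3 + 0.26·2 + 0.28·2 + 0.09·2 + 0.06·3 = 2.37 bits/symbol.

2.37 bits/symbol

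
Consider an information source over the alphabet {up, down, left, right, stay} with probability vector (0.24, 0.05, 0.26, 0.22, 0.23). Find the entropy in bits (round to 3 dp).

H = −Σ pᵢ log₂ pᵢ.
−0.24·log₂(0.24) = 0.4941
−0.05·log₂(0.05) = 0.2161
−0.26·log₂(0.26) = 0.5053
−0.22·log₂(0.22) = 0.4806
−0.23·log₂(0.23) = 0.4877
Sum ≈ 2.1838 → 2.184 bits.

2.184 bits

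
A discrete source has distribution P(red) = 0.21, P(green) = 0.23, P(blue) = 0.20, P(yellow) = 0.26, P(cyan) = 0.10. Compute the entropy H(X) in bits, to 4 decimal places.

H = −Σ pᵢ log₂ pᵢ.
−0.21·log₂(0.21) = 0.4728
−0.23·log₂(0.23) = 0.4877
−0.20·log₂(0.20) = 0.4644
−0.26·log₂(0.26) = 0.5053
−0.10·log₂(0.10) = 0.3322
Sum ≈ 2.2624 → 2.2624 bits.

2.2624 bits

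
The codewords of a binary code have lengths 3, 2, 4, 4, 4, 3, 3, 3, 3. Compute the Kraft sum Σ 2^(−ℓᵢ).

1.0625

With common denominator 2^4 = 16: Σ 2^(−ℓᵢ) = 2/16 + 4/16 + 1/16 + 1/16 + 1/16 + 2/16 + 2/16 + 2/16 + 2/16 = 17/16 = 1.0625.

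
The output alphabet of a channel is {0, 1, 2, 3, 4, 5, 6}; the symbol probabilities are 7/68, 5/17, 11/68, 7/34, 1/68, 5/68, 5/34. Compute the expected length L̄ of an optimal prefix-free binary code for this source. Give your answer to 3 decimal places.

Repeatedly combine the two least-probable nodes; the expected code length is the sum of the merged weights.
merge 1/68 + 5/68 → 3/34
merge 3/34 + 7/68 → 13/68
merge 5/34 + 11/68 → 21/68
merge 13/68 + 7/34 → 27/68
merge 5/17 + 21/68 → 41/68
merge 27/68 + 41/68 → 1
L = 3/34 + 13/68 + 21/68 + 27/68 + 41/68 + 1 = 44/17 ≈ 2.588 bits/symbol.

2.588 bits/symbol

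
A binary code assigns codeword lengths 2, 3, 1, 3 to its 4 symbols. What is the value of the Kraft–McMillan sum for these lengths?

With common denominator 2^3 = 8: Σ 2^(−ℓᵢ) = 2/8 + 1/8 + 4/8 + 1/8 = 8/8 = 1.

1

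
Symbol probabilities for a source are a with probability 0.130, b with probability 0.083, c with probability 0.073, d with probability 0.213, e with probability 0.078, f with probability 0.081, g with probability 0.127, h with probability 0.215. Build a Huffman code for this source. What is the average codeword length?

2.887 bits/symbol

Repeatedly combine the two least-probable nodes; the expected code length is the sum of the merged weights.
merge 73/1000 + 39/500 → 151/1000
merge 81/1000 + 83/1000 → 41/250
merge 127/1000 + 13/100 → 257/1000
merge 151/1000 + 41/250 → 63/200
merge 213/1000 + 43/200 → 107/250
merge 257/1000 + 63/200 → 143/250
merge 107/250 + 143/250 → 1
L = 151/1000 + 41/250 + 257/1000 + 63/200 + 107/250 + 143/250 + 1 = 2887/1000 = 2.887 bits/symbol.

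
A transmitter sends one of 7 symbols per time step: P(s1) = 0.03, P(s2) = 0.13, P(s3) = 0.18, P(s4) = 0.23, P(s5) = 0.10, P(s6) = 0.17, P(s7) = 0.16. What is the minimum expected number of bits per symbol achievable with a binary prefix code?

Repeatedly combine the two least-probable nodes; the expected code length is the sum of the merged weights.
merge 3/100 + 1/10 → 13/100
merge 13/100 + 13/100 → 13/50
merge 4/25 + 17/100 → 33/100
merge 9/50 + 23/100 → 41/100
merge 13/50 + 33/100 → 59/100
merge 41/100 + 59/100 → 1
L = 13/100 + 13/50 + 33/100 + 41/100 + 59/100 + 1 = 68/25 = 2.72 bits/symbol.

2.72 bits/symbol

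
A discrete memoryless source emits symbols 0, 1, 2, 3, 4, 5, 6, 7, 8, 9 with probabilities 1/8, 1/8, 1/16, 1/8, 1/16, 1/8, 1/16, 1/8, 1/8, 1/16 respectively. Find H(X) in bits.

Each probability is a power of 1/2, so log₂(1/p) is an integer.
H = Σ p·log₂(1/p) = 1/8·3 + 1/8·3 + 1/16·4 + 1/8·3 + 1/16·4 + 1/8·3 + 1/16·4 + 1/8·3 + 1/8·3 + 1/16·4 = 3.25 bits.

3.25 bits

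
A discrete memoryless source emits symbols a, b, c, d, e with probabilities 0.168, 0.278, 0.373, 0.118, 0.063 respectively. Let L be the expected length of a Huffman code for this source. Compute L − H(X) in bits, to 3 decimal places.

0.065 bits

Entropy H = −Σ p log₂ p ≈ 2.0915 bits.
Huffman merges: 63/1000+59/500→181/1000; 21/125+181/1000→349/1000; 139/500+349/1000→627/1000; 373/1000+627/1000→1. L = 2157/1000 ≈ 2.1570.
L − H = 2.1570 − 2.0915 = 0.065 bits.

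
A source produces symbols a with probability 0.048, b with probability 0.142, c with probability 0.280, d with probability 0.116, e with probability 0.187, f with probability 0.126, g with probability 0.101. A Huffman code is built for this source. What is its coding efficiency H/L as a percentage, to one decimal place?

Entropy H = −Σ p log₂ p ≈ 2.6478 bits.
Huffman merges: 6/125+101/1000→149/1000; 29/250+63/500→121/500; 71/500+149/1000→291/1000; 187/1000+121/500→429/1000; 7/25+291/1000→571/1000; 429/1000+571/1000→1. L = 1341/500 ≈ 2.6820.
Efficiency = H/L = 2.6478/2.6820 = 98.7%.

98.7%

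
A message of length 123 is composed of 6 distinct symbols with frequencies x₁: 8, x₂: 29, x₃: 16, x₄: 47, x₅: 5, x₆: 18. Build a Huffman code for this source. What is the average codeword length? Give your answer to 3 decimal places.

Probabilities are the counts divided by 123.
Repeatedly combine the two least-probable nodes; the expected code length is the sum of the merged weights.
merge 5/123 + 8/123 → 13/123
merge 13/123 + 16/123 → 29/123
merge 6/41 + 29/123 → 47/123
merge 29/123 + 47/123 → 76/123
merge 47/123 + 76/123 → 1
L = 13/123 + 29/123 + 47/123 + 76/123 + 1 = 96/41 ≈ 2.341 bits/symbol.

2.341 bits/symbol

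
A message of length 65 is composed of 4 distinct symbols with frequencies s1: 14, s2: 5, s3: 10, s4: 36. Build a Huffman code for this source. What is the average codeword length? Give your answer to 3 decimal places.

1.677 bits/symbol

Probabilities are the counts divided by 65.
Repeatedly combine the two least-probable nodes; the expected code length is the sum of the merged weights.
merge 1/13 + 2/13 → 3/13
merge 14/65 + 3/13 → 29/65
merge 29/65 + 36/65 → 1
L = 3/13 + 29/65 + 1 = 109/65 ≈ 1.677 bits/symbol.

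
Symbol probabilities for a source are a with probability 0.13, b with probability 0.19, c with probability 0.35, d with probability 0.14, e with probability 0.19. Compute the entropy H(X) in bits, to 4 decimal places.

2.2203 bits

H = −Σ pᵢ log₂ pᵢ.
−0.13·log₂(0.13) = 0.3826
−0.19·log₂(0.19) = 0.4552
−0.35·log₂(0.35) = 0.5301
−0.14·log₂(0.14) = 0.3971
−0.19·log₂(0.19) = 0.4552
Sum ≈ 2.2203 → 2.2203 bits.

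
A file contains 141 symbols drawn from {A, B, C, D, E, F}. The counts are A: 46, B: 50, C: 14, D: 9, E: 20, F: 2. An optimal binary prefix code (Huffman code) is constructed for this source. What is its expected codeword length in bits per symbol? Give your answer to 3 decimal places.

2.220 bits/symbol

Probabilities are the counts divided by 141.
Repeatedly combine the two least-probable nodes; the expected code length is the sum of the merged weights.
merge 2/141 + 3/47 → 11/141
merge 11/141 + 14/141 → 25/141
merge 20/141 + 25/141 → 15/47
merge 15/47 + 46/141 → 91/141
merge 50/141 + 91/141 → 1
L = 11/141 + 25/141 + 15/47 + 91/141 + 1 = 313/141 ≈ 2.220 bits/symbol.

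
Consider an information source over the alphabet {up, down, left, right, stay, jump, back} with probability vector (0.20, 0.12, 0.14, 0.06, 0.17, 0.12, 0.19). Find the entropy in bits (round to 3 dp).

H = −Σ pᵢ log₂ pᵢ.
−0.20·log₂(0.20) = 0.4644
−0.12·log₂(0.12) = 0.3671
−0.14·log₂(0.14) = 0.3971
−0.06·log₂(0.06) = 0.2435
−0.17·log₂(0.17) = 0.4346
−0.12·log₂(0.12) = 0.3671
−0.19·log₂(0.19) = 0.4552
Sum ≈ 2.7290 → 2.729 bits.

2.729 bits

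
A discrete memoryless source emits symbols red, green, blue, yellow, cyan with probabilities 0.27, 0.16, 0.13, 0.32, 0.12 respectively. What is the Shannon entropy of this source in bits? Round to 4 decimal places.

2.2088 bits

H = −Σ pᵢ log₂ pᵢ.
−0.27·log₂(0.27) = 0.5100
−0.16·log₂(0.16) = 0.4230
−0.13·log₂(0.13) = 0.3826
−0.32·log₂(0.32) = 0.5260
−0.12·log₂(0.12) = 0.3671
Sum ≈ 2.2088 → 2.2088 bits.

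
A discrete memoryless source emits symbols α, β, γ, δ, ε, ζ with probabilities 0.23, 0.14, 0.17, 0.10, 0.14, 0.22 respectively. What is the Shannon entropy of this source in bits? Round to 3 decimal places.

2.529 bits

H = −Σ pᵢ log₂ pᵢ.
−0.23·log₂(0.23) = 0.4877
−0.14·log₂(0.14) = 0.3971
−0.17·log₂(0.17) = 0.4346
−0.10·log₂(0.10) = 0.3322
−0.14·log₂(0.14) = 0.3971
−0.22·log₂(0.22) = 0.4806
Sum ≈ 2.5292 → 2.529 bits.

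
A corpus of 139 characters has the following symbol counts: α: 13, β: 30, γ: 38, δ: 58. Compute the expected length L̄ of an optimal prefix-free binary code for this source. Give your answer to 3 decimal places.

Probabilities are the counts divided by 139.
Repeatedly combine the two least-probable nodes; the expected code length is the sum of the merged weights.
merge 13/139 + 30/139 → 43/139
merge 38/139 + 43/139 → 81/139
merge 58/139 + 81/139 → 1
L = 43/139 + 81/139 + 1 = 263/139 ≈ 1.892 bits/symbol.

1.892 bits/symbol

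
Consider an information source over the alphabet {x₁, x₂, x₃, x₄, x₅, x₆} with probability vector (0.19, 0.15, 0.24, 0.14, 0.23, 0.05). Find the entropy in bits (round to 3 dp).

H = −Σ pᵢ log₂ pᵢ.
−0.19·log₂(0.19) = 0.4552
−0.15·log₂(0.15) = 0.4105
−0.24·log₂(0.24) = 0.4941
−0.14·log₂(0.14) = 0.3971
−0.23·log₂(0.23) = 0.4877
−0.05·log₂(0.05) = 0.2161
Sum ≈ 2.4608 → 2.461 bits.

2.461 bits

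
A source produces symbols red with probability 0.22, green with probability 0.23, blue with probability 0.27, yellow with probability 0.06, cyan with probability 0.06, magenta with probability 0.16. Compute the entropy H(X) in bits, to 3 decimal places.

2.388 bits

H = −Σ pᵢ log₂ pᵢ.
−0.22·log₂(0.22) = 0.4806
−0.23·log₂(0.23) = 0.4877
−0.27·log₂(0.27) = 0.5100
−0.06·log₂(0.06) = 0.2435
−0.06·log₂(0.06) = 0.2435
−0.16·log₂(0.16) = 0.4230
Sum ≈ 2.3883 → 2.388 bits.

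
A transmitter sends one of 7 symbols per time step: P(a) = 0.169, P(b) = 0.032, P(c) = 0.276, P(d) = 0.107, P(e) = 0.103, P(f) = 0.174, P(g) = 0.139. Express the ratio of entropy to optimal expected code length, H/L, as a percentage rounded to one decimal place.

97.7%

Entropy H = −Σ p log₂ p ≈ 2.6224 bits.
Huffman merges: 4/125+103/1000→27/200; 107/1000+27/200→121/500; 139/1000+169/1000→77/250; 87/500+121/500→52/125; 69/250+77/250→73/125; 52/125+73/125→1. L = 537/200 ≈ 2.6850.
Efficiency = H/L = 2.6224/2.6850 = 97.7%.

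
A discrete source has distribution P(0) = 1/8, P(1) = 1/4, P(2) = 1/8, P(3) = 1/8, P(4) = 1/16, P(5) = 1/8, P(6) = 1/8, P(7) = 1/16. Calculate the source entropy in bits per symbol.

2.875 bits

Each probability is a power of 1/2, so log₂(1/p) is an integer.
H = Σ p·log₂(1/p) = 1/8·3 + 1/4·2 + 1/8·3 + 1/8·3 + 1/16·4 + 1/8·3 + 1/8·3 + 1/16·4 = 2.875 bits.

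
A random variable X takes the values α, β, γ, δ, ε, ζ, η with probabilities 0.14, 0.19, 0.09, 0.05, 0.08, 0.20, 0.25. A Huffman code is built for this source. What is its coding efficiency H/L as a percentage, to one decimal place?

98.4%

Entropy H = −Σ p log₂ p ≈ 2.6370 bits.
Huffman merges: 1/20+2/25→13/100; 9/100+13/100→11/50; 7/50+19/100→33/100; 1/5+11/50→21/50; 1/4+33/100→29/50; 21/50+29/50→1. L = 67/25 ≈ 2.6800.
Efficiency = H/L = 2.6370/2.6800 = 98.4%.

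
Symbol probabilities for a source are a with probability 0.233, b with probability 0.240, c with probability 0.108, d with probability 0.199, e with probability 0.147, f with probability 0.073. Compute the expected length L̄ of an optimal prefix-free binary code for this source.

2.509 bits/symbol

Repeatedly combine the two least-probable nodes; the expected code length is the sum of the merged weights.
merge 73/1000 + 27/250 → 181/1000
merge 147/1000 + 181/1000 → 41/125
merge 199/1000 + 233/1000 → 54/125
merge 6/25 + 41/125 → 71/125
merge 54/125 + 71/125 → 1
L = 181/1000 + 41/125 + 54/125 + 71/125 + 1 = 2509/1000 = 2.509 bits/symbol.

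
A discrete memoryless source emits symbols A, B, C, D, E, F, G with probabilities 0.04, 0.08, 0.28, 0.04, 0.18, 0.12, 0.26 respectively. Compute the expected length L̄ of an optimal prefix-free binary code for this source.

2.52 bits/symbol

Repeatedly combine the two least-probable nodes; the expected code length is the sum of the merged weights.
merge 1/25 + 1/25 → 2/25
merge 2/25 + 2/25 → 4/25
merge 3/25 + 4/25 → 7/25
merge 9/50 + 13/50 → 11/25
merge 7/25 + 7/25 → 14/25
merge 11/25 + 14/25 → 1
L = 2/25 + 4/25 + 7/25 + 11/25 + 14/25 + 1 = 63/25 = 2.52 bits/symbol.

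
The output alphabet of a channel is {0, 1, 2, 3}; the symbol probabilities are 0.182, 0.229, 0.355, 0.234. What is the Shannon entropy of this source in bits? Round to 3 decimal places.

1.955 bits

H = −Σ pᵢ log₂ pᵢ.
−0.182·log₂(0.182) = 0.4474
−0.229·log₂(0.229) = 0.4870
−0.355·log₂(0.355) = 0.5304
−0.234·log₂(0.234) = 0.4903
Sum ≈ 1.9551 → 1.955 bits.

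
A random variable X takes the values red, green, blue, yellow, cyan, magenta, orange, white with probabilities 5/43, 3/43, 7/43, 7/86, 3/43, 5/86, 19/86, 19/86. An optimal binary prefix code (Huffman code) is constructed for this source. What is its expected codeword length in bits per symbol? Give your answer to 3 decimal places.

2.837 bits/symbol

Repeatedly combine the two least-probable nodes; the expected code length is the sum of the merged weights.
merge 5/86 + 3/43 → 11/86
merge 3/43 + 7/86 → 13/86
merge 5/43 + 11/86 → 21/86
merge 13/86 + 7/43 → 27/86
merge 19/86 + 19/86 → 19/43
merge 21/86 + 27/86 → 24/43
merge 19/43 + 24/43 → 1
L = 11/86 + 13/86 + 21/86 + 27/86 + 19/43 + 24/43 + 1 = 122/43 ≈ 2.837 bits/symbol.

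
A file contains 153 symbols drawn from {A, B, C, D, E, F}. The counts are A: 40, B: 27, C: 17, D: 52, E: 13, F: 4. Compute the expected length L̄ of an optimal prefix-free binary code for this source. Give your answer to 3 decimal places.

Probabilities are the counts divided by 153.
Repeatedly combine the two least-probable nodes; the expected code length is the sum of the merged weights.
merge 4/153 + 13/153 → 1/9
merge 1/9 + 1/9 → 2/9
merge 3/17 + 2/9 → 61/153
merge 40/153 + 52/153 → 92/153
merge 61/153 + 92/153 → 1
L = 1/9 + 2/9 + 61/153 + 92/153 + 1 = 7/3 ≈ 2.333 bits/symbol.

2.333 bits/symbol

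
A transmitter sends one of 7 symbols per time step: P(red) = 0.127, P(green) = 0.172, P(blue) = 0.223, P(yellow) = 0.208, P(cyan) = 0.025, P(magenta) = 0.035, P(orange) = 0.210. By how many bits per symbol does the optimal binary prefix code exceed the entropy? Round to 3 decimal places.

Entropy H = −Σ p log₂ p ≈ 2.5440 bits.
Huffman merges: 1/40+7/200→3/50; 3/50+127/1000→187/1000; 43/250+187/1000→359/1000; 26/125+21/100→209/500; 223/1000+359/1000→291/500; 209/500+291/500→1. L = 1303/500 ≈ 2.6060.
L − H = 2.6060 − 2.5440 = 0.062 bits.

0.062 bits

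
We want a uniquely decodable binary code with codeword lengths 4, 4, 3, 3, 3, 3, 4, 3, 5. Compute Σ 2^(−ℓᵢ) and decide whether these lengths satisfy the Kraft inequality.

0.84375; yes

With common denominator 2^5 = 32: Σ 2^(−ℓᵢ) = 2/32 + 2/32 + 4/32 + 4/32 + 4/32 + 4/32 + 2/32 + 4/32 + 1/32 = 27/32 = 0.84375.
Kraft's inequality requires Σ ≤ 1; here Σ = 0.84375 ≤ 1, so such a prefix code exists.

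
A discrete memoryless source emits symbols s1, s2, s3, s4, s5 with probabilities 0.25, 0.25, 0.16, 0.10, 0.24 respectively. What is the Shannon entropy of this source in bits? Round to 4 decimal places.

2.2493 bits

H = −Σ pᵢ log₂ pᵢ.
−0.25·log₂(0.25) = 0.5000
−0.25·log₂(0.25) = 0.5000
−0.16·log₂(0.16) = 0.4230
−0.10·log₂(0.10) = 0.3322
−0.24·log₂(0.24) = 0.4941
Sum ≈ 2.2493 → 2.2493 bits.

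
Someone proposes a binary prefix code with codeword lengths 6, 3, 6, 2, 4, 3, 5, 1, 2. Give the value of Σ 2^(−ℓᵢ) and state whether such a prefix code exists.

1.375; no

With common denominator 2^6 = 64: Σ 2^(−ℓᵢ) = 1/64 + 8/64 + 1/64 + 16/64 + 4/64 + 8/64 + 2/64 + 32/64 + 16/64 = 88/64 = 1.375.
Kraft's inequality requires Σ ≤ 1; here Σ = 1.375 > 1, so no such prefix code exists.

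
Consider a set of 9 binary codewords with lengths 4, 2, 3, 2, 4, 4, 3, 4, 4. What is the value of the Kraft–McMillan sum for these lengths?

With common denominator 2^4 = 16: Σ 2^(−ℓᵢ) = 1/16 + 4/16 + 2/16 + 4/16 + 1/16 + 1/16 + 2/16 + 1/16 + 1/16 = 17/16 = 1.0625.

1.0625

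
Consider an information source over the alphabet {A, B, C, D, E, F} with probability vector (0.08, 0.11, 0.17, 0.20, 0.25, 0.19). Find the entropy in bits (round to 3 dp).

2.496 bits

H = −Σ pᵢ log₂ pᵢ.
−0.08·log₂(0.08) = 0.2915
−0.11·log₂(0.11) = 0.3503
−0.17·log₂(0.17) = 0.4346
−0.20·log₂(0.20) = 0.4644
−0.25·log₂(0.25) = 0.5000
−0.19·log₂(0.19) = 0.4552
Sum ≈ 2.4960 → 2.496 bits.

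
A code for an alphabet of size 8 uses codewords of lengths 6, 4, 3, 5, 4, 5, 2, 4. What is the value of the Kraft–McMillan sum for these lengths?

0.640625

With common denominator 2^6 = 64: Σ 2^(−ℓᵢ) = 1/64 + 4/64 + 8/64 + 2/64 + 4/64 + 2/64 + 16/64 + 4/64 = 41/64 = 0.640625.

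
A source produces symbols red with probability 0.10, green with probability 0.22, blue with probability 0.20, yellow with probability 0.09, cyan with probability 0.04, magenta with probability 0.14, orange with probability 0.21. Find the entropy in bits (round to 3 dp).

2.645 bits

H = −Σ pᵢ log₂ pᵢ.
−0.10·log₂(0.10) = 0.3322
−0.22·log₂(0.22) = 0.4806
−0.20·log₂(0.20) = 0.4644
−0.09·log₂(0.09) = 0.3127
−0.04·log₂(0.04) = 0.1858
−0.14·log₂(0.14) = 0.3971
−0.21·log₂(0.21) = 0.4728
Sum ≈ 2.6455 → 2.645 bits.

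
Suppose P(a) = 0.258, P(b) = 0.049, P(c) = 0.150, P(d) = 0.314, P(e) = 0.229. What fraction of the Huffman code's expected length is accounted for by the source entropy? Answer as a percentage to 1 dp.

Entropy H = −Σ p log₂ p ≈ 2.1398 bits.
Huffman merges: 49/1000+3/20→199/1000; 199/1000+229/1000→107/250; 129/500+157/500→143/250; 107/250+143/250→1. L = 2199/1000 ≈ 2.1990.
Efficiency = H/L = 2.1398/2.1990 = 97.3%.

97.3%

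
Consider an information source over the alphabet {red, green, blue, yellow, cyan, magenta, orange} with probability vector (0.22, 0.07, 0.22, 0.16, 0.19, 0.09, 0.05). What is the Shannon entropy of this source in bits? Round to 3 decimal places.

H = −Σ pᵢ log₂ pᵢ.
−0.22·log₂(0.22) = 0.4806
−0.07·log₂(0.07) = 0.2686
−0.22·log₂(0.22) = 0.4806
−0.16·log₂(0.16) = 0.4230
−0.19·log₂(0.19) = 0.4552
−0.09·log₂(0.09) = 0.3127
−0.05·log₂(0.05) = 0.2161
Sum ≈ 2.6367 → 2.637 bits.

2.637 bits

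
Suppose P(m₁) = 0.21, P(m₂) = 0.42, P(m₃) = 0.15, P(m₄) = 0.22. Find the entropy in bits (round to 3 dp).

1.890 bits

H = −Σ pᵢ log₂ pᵢ.
−0.21·log₂(0.21) = 0.4728
−0.42·log₂(0.42) = 0.5256
−0.15·log₂(0.15) = 0.4105
−0.22·log₂(0.22) = 0.4806
Sum ≈ 1.8896 → 1.890 bits.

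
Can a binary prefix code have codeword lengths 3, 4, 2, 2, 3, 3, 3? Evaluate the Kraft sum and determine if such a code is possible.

With common denominator 2^4 = 16: Σ 2^(−ℓᵢ) = 2/16 + 1/16 + 4/16 + 4/16 + 2/16 + 2/16 + 2/16 = 17/16 = 1.0625.
Kraft's inequality requires Σ ≤ 1; here Σ = 1.0625 > 1, so no such prefix code exists.

1.0625; no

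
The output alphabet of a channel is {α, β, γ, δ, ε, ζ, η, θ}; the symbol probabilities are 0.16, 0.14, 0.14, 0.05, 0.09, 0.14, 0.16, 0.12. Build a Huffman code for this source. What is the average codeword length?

2.98 bits/symbol

Repeatedly combine the two least-probable nodes; the expected code length is the sum of the merged weights.
merge 1/20 + 9/100 → 7/50
merge 3/25 + 7/50 → 13/50
merge 7/50 + 7/50 → 7/25
merge 7/50 + 4/25 → 3/10
merge 4/25 + 13/50 → 21/50
merge 7/25 + 3/10 → 29/50
merge 21/50 + 29/50 → 1
L = 7/50 + 13/50 + 7/25 + 3/10 + 21/50 + 29/50 + 1 = 149/50 = 2.98 bits/symbol.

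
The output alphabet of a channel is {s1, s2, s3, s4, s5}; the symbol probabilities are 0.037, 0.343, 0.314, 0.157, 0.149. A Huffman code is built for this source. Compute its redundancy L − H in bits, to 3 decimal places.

Entropy H = −Σ p log₂ p ≈ 2.0588 bits.
Huffman merges: 37/1000+149/1000→93/500; 157/1000+93/500→343/1000; 157/500+343/1000→657/1000; 343/1000+657/1000→1. L = 1093/500 ≈ 2.1860.
L − H = 2.1860 − 2.0588 = 0.127 bits.

0.127 bits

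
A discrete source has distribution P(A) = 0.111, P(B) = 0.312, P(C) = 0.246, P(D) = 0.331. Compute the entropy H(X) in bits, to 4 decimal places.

1.9020 bits

H = −Σ pᵢ log₂ pᵢ.
−0.111·log₂(0.111) = 0.3520
−0.312·log₂(0.312) = 0.5243
−0.246·log₂(0.246) = 0.4977
−0.331·log₂(0.331) = 0.5280
Sum ≈ 1.9020 → 1.9020 bits.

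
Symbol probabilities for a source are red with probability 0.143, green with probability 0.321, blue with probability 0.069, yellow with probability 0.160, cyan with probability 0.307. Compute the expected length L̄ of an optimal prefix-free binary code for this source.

2.212 bits/symbol

Repeatedly combine the two least-probable nodes; the expected code length is the sum of the merged weights.
merge 69/1000 + 143/1000 → 53/250
merge 4/25 + 53/250 → 93/250
merge 307/1000 + 321/1000 → 157/250
merge 93/250 + 157/250 → 1
L = 53/250 + 93/250 + 157/250 + 1 = 553/250 = 2.212 bits/symbol.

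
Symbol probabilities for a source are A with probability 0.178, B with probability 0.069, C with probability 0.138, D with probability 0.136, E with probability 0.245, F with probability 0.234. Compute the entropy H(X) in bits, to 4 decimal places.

2.4826 bits

H = −Σ pᵢ log₂ pᵢ.
−0.178·log₂(0.178) = 0.4432
−0.069·log₂(0.069) = 0.2662
−0.138·log₂(0.138) = 0.3943
−0.136·log₂(0.136) = 0.3915
−0.245·log₂(0.245) = 0.4971
−0.234·log₂(0.234) = 0.4903
Sum ≈ 2.4826 → 2.4826 bits.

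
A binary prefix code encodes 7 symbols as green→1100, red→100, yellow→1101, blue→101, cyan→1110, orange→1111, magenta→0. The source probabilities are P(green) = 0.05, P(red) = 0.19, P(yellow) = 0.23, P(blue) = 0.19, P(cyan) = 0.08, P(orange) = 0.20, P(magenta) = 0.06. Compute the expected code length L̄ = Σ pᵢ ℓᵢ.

L̄ = Σ pᵢ·ℓᵢ = 0.05·4 + 0.19·3 + 0.23·4 + 0.19·3 + 0.08·4 + 0.20·4 + 0.06·1 = 3.44 bits/symbol.

3.44 bits/symbol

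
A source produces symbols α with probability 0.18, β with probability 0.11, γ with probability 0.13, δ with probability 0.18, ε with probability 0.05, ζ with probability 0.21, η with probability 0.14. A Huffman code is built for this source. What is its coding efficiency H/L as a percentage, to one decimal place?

Entropy H = −Σ p log₂ p ≈ 2.7096 bits.
Huffman merges: 1/20+11/100→4/25; 13/100+7/50→27/100; 4/25+9/50→17/50; 9/50+21/100→39/100; 27/100+17/50→61/100; 39/100+61/100→1. L = 277/100 ≈ 2.7700.
Efficiency = H/L = 2.7096/2.7700 = 97.8%.

97.8%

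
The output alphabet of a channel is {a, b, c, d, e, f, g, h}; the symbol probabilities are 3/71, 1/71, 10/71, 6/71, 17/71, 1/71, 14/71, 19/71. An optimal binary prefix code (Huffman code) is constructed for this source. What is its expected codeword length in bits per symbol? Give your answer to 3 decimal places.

Repeatedly combine the two least-probable nodes; the expected code length is the sum of the merged weights.
merge 1/71 + 1/71 → 2/71
merge 2/71 + 3/71 → 5/71
merge 5/71 + 6/71 → 11/71
merge 10/71 + 11/71 → 21/71
merge 14/71 + 17/71 → 31/71
merge 19/71 + 21/71 → 40/71
merge 31/71 + 40/71 → 1
L = 2/71 + 5/71 + 11/71 + 21/71 + 31/71 + 40/71 + 1 = 181/71 ≈ 2.549 bits/symbol.

2.549 bits/symbol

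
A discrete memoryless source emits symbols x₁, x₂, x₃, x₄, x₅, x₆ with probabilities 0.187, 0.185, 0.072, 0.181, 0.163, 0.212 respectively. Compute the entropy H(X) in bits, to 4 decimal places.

2.5233 bits

H = −Σ pᵢ log₂ pᵢ.
−0.187·log₂(0.187) = 0.4523
−0.185·log₂(0.185) = 0.4504
−0.072·log₂(0.072) = 0.2733
−0.181·log₂(0.181) = 0.4463
−0.163·log₂(0.163) = 0.4266
−0.212·log₂(0.212) = 0.4744
Sum ≈ 2.5233 → 2.5233 bits.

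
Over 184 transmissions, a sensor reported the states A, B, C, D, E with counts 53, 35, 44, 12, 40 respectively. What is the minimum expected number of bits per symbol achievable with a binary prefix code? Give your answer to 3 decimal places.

Probabilities are the counts divided by 184.
Repeatedly combine the two least-probable nodes; the expected code length is the sum of the merged weights.
merge 3/46 + 35/184 → 47/184
merge 5/23 + 11/46 → 21/46
merge 47/184 + 53/184 → 25/46
merge 21/46 + 25/46 → 1
L = 47/184 + 21/46 + 25/46 + 1 = 415/184 ≈ 2.255 bits/symbol.

2.255 bits/symbol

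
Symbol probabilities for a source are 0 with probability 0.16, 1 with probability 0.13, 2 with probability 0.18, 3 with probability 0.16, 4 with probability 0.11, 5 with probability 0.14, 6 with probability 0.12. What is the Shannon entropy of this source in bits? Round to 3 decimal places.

H = −Σ pᵢ log₂ pᵢ.
−0.16·log₂(0.16) = 0.4230
−0.13·log₂(0.13) = 0.3826
−0.18·log₂(0.18) = 0.4453
−0.16·log₂(0.16) = 0.4230
−0.11·log₂(0.11) = 0.3503
−0.14·log₂(0.14) = 0.3971
−0.12·log₂(0.12) = 0.3671
Sum ≈ 2.7884 → 2.788 bits.

2.788 bits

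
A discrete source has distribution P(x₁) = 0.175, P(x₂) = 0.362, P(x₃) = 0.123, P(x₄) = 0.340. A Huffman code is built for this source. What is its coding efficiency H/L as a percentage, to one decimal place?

96.7%

Entropy H = −Σ p log₂ p ≈ 1.8718 bits.
Huffman merges: 123/1000+7/40→149/500; 149/500+17/50→319/500; 181/500+319/500→1. L = 242/125 ≈ 1.9360.
Efficiency = H/L = 1.8718/1.9360 = 96.7%.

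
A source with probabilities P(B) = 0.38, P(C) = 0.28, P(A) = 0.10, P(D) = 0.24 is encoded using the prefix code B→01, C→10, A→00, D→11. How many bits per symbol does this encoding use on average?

L̄ = Σ pᵢ·ℓᵢ = 0.38·2 + 0.28·2 + 0.10·2 + 0.24·2 = 2 bits/symbol.

2 bits/symbol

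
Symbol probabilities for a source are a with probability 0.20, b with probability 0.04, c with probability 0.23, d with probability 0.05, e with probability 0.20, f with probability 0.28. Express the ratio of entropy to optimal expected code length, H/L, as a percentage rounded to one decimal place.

Entropy H = −Σ p log₂ p ≈ 2.3325 bits.
Huffman merges: 1/25+1/20→9/100; 9/100+1/5→29/100; 1/5+23/100→43/100; 7/25+29/100→57/100; 43/100+57/100→1. L = 119/50 ≈ 2.3800.
Efficiency = H/L = 2.3325/2.3800 = 98.0%.

98.0%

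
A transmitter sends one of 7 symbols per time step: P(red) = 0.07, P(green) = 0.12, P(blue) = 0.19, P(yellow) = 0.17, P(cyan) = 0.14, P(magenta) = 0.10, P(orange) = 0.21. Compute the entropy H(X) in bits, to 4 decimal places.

H = −Σ pᵢ log₂ pᵢ.
−0.07·log₂(0.07) = 0.2686
−0.12·log₂(0.12) = 0.3671
−0.19·log₂(0.19) = 0.4552
−0.17·log₂(0.17) = 0.4346
−0.14·log₂(0.14) = 0.3971
−0.10·log₂(0.10) = 0.3322
−0.21·log₂(0.21) = 0.4728
Sum ≈ 2.7276 → 2.7276 bits.

2.7276 bits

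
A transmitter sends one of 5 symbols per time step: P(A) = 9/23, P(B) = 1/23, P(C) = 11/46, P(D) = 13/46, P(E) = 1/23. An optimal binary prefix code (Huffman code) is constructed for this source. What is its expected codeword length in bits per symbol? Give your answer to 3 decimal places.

Repeatedly combine the two least-probable nodes; the expected code length is the sum of the merged weights.
merge 1/23 + 1/23 → 2/23
merge 2/23 + 11/46 → 15/46
merge 13/46 + 15/46 → 14/23
merge 9/23 + 14/23 → 1
L = 2/23 + 15/46 + 14/23 + 1 = 93/46 ≈ 2.022 bits/symbol.

2.022 bits/symbol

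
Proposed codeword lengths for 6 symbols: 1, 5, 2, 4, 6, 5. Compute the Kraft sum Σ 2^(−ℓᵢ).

0.890625

With common denominator 2^6 = 64: Σ 2^(−ℓᵢ) = 32/64 + 2/64 + 16/64 + 4/64 + 1/64 + 2/64 = 57/64 = 0.890625.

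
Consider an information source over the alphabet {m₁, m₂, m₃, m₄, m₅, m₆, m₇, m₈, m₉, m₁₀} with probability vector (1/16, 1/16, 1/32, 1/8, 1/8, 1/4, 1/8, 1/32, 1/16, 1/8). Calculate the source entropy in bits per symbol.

Each probability is a power of 1/2, so log₂(1/p) is an integer.
H = Σ p·log₂(1/p) = 1/16·4 + 1/16·4 + 1/32·5 + 1/8·3 + 1/8·3 + 1/4·2 + 1/8·3 + 1/32·5 + 1/16·4 + 1/8·3 = 3.0625 bits.

3.0625 bits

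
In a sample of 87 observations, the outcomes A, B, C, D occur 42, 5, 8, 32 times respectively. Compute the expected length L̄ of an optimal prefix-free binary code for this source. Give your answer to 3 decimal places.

1.667 bits/symbol

Probabilities are the counts divided by 87.
Repeatedly combine the two least-probable nodes; the expected code length is the sum of the merged weights.
merge 5/87 + 8/87 → 13/87
merge 13/87 + 32/87 → 15/29
merge 14/29 + 15/29 → 1
L = 13/87 + 15/29 + 1 = 5/3 ≈ 1.667 bits/symbol.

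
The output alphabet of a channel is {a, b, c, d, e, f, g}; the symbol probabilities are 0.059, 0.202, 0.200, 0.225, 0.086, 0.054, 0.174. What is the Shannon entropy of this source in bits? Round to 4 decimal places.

H = −Σ pᵢ log₂ pᵢ.
−0.059·log₂(0.059) = 0.2409
−0.202·log₂(0.202) = 0.4661
−0.200·log₂(0.200) = 0.4644
−0.225·log₂(0.225) = 0.4842
−0.086·log₂(0.086) = 0.3044
−0.054·log₂(0.054) = 0.2274
−0.174·log₂(0.174) = 0.4390
Sum ≈ 2.6264 → 2.6264 bits.

2.6264 bits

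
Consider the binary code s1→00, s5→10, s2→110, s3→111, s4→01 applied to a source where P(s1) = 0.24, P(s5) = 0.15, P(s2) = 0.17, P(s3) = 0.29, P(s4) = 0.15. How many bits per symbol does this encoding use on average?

2.46 bits/symbol

L̄ = Σ pᵢ·ℓᵢ = 0.24·2 + 0.15·2 + 0.17·3 + 0.29·3 + 0.15·2 = 2.46 bits/symbol.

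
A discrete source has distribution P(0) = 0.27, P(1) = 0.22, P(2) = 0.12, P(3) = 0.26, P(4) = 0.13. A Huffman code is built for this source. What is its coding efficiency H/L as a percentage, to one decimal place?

Entropy H = −Σ p log₂ p ≈ 2.2456 bits.
Huffman merges: 3/25+13/100→1/4; 11/50+1/4→47/100; 13/50+27/100→53/100; 47/100+53/100→1. L = 9/4 ≈ 2.2500.
Efficiency = H/L = 2.2456/2.2500 = 99.8%.

99.8%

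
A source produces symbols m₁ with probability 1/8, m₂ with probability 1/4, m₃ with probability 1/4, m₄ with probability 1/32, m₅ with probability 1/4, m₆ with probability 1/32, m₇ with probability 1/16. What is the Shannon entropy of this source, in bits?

2.4375 bits

Each probability is a power of 1/2, so log₂(1/p) is an integer.
H = Σ p·log₂(1/p) = 1/8·3 + 1/4·2 + 1/4·2 + 1/32·5 + 1/4·2 + 1/32·5 + 1/16·4 = 2.4375 bits.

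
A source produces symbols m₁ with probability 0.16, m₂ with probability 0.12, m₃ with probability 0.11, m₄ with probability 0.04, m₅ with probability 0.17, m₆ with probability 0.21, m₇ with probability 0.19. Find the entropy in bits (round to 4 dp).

2.6888 bits

H = −Σ pᵢ log₂ pᵢ.
−0.16·log₂(0.16) = 0.4230
−0.12·log₂(0.12) = 0.3671
−0.11·log₂(0.11) = 0.3503
−0.04·log₂(0.04) = 0.1858
−0.17·log₂(0.17) = 0.4346
−0.21·log₂(0.21) = 0.4728
−0.19·log₂(0.19) = 0.4552
Sum ≈ 2.6888 → 2.6888 bits.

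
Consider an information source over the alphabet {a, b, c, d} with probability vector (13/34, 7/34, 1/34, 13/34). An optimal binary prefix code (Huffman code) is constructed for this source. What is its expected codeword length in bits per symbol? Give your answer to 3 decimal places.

1.853 bits/symbol

Repeatedly combine the two least-probable nodes; the expected code length is the sum of the merged weights.
merge 1/34 + 7/34 → 4/17
merge 4/17 + 13/34 → 21/34
merge 13/34 + 21/34 → 1
L = 4/17 + 21/34 + 1 = 63/34 ≈ 1.853 bits/symbol.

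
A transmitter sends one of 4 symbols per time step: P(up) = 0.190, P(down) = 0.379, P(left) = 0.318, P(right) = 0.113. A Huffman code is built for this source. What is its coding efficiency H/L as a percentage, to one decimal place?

97.0%

Entropy H = −Σ p log₂ p ≈ 1.8668 bits.
Huffman merges: 113/1000+19/100→303/1000; 303/1000+159/500→621/1000; 379/1000+621/1000→1. L = 481/250 ≈ 1.9240.
Efficiency = H/L = 1.8668/1.9240 = 97.0%.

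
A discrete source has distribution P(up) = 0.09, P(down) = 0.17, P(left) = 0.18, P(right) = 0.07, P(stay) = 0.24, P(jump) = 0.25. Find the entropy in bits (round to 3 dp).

2.455 bits

H = −Σ pᵢ log₂ pᵢ.
−0.09·log₂(0.09) = 0.3127
−0.17·log₂(0.17) = 0.4346
−0.18·log₂(0.18) = 0.4453
−0.07·log₂(0.07) = 0.2686
−0.24·log₂(0.24) = 0.4941
−0.25·log₂(0.25) = 0.5000
Sum ≈ 2.4552 → 2.455 bits.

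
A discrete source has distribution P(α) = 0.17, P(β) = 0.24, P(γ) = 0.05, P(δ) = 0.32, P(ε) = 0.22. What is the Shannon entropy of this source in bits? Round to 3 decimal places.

2.151 bits

H = −Σ pᵢ log₂ pᵢ.
−0.17·log₂(0.17) = 0.4346
−0.24·log₂(0.24) = 0.4941
−0.05·log₂(0.05) = 0.2161
−0.32·log₂(0.32) = 0.5260
−0.22·log₂(0.22) = 0.4806
Sum ≈ 2.1514 → 2.151 bits.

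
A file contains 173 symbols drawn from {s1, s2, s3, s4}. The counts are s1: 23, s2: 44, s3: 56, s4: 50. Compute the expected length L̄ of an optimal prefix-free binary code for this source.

Probabilities are the counts divided by 173.
Repeatedly combine the two least-probable nodes; the expected code length is the sum of the merged weights.
merge 23/173 + 44/173 → 67/173
merge 50/173 + 56/173 → 106/173
merge 67/173 + 106/173 → 1
L = 67/173 + 106/173 + 1 = 2 bits/symbol.

2 bits/symbol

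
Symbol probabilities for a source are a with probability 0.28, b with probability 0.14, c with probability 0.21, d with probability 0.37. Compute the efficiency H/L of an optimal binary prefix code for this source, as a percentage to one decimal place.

96.7%

Entropy H = −Σ p log₂ p ≈ 1.9149 bits.
Huffman merges: 7/50+21/100→7/20; 7/25+7/20→63/100; 37/100+63/100→1. L = 99/50 ≈ 1.9800.
Efficiency = H/L = 1.9149/1.9800 = 96.7%.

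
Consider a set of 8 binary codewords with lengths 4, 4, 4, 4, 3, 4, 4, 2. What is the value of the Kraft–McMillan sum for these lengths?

0.75

With common denominator 2^4 = 16: Σ 2^(−ℓᵢ) = 1/16 + 1/16 + 1/16 + 1/16 + 2/16 + 1/16 + 1/16 + 4/16 = 12/16 = 0.75.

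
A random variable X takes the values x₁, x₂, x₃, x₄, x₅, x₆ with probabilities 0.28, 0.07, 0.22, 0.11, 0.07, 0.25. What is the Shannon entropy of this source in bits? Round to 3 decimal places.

H = −Σ pᵢ log₂ pᵢ.
−0.28·log₂(0.28) = 0.5142
−0.07·log₂(0.07) = 0.2686
−0.22·log₂(0.22) = 0.4806
−0.11·log₂(0.11) = 0.3503
−0.07·log₂(0.07) = 0.2686
−0.25·log₂(0.25) = 0.5000
Sum ≈ 2.3822 → 2.382 bits.

2.382 bits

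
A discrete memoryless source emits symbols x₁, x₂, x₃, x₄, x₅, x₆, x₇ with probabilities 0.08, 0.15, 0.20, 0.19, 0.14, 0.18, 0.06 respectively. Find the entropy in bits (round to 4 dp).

2.7076 bits

H = −Σ pᵢ log₂ pᵢ.
−0.08·log₂(0.08) = 0.2915
−0.15·log₂(0.15) = 0.4105
−0.20·log₂(0.20) = 0.4644
−0.19·log₂(0.19) = 0.4552
−0.14·log₂(0.14) = 0.3971
−0.18·log₂(0.18) = 0.4453
−0.06·log₂(0.06) = 0.2435
Sum ≈ 2.7076 → 2.7076 bits.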